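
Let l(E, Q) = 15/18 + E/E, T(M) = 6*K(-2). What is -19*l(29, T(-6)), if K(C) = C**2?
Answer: -209/6 ≈ -34.833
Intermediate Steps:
T(M) = 24 (T(M) = 6*(-2)**2 = 6*4 = 24)
l(E, Q) = 11/6 (l(E, Q) = 15*(1/18) + 1 = 5/6 + 1 = 11/6)
-19*l(29, T(-6)) = -19*11/6 = -209/6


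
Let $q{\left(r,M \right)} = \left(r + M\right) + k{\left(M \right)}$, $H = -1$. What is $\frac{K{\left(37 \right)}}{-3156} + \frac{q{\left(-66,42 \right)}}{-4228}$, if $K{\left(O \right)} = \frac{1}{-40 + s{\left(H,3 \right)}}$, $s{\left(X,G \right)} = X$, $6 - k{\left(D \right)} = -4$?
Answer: $\frac{64849}{19538796} \approx 0.003319$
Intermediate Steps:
$k{\left(D \right)} = 10$ ($k{\left(D \right)} = 6 - -4 = 6 + 4 = 10$)
$q{\left(r,M \right)} = 10 + M + r$ ($q{\left(r,M \right)} = \left(r + M\right) + 10 = \left(M + r\right) + 10 = 10 + M + r$)
$K{\left(O \right)} = - \frac{1}{41}$ ($K{\left(O \right)} = \frac{1}{-40 - 1} = \frac{1}{-41} = - \frac{1}{41}$)
$\frac{K{\left(37 \right)}}{-3156} + \frac{q{\left(-66,42 \right)}}{-4228} = - \frac{1}{41 \left(-3156\right)} + \frac{10 + 42 - 66}{-4228} = \left(- \frac{1}{41}\right) \left(- \frac{1}{3156}\right) - - \frac{1}{302} = \frac{1}{129396} + \frac{1}{302} = \frac{64849}{19538796}$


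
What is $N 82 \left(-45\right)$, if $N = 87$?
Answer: $-321030$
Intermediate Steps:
$N 82 \left(-45\right) = 87 \cdot 82 \left(-45\right) = 7134 \left(-45\right) = -321030$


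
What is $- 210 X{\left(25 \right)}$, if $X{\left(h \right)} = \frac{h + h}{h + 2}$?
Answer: $- \frac{3500}{9} \approx -388.89$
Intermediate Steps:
$X{\left(h \right)} = \frac{2 h}{2 + h}$
$- 210 X{\left(25 \right)} = - 210 \cdot 2 \cdot 25 \frac{1}{2 + 25} = - 210 \cdot 2 \cdot 25 \cdot \frac{1}{27} = \left(-210\right) \frac{50}{27} = - \frac{3500}{9}$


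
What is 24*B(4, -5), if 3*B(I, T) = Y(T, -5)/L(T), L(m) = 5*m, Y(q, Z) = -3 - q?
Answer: -16/25 ≈ -0.64000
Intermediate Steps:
B(I, T) = (-3 - T)/(15*T) (B(I, T) = ((-3 - T)/((5*T)))/3 = ((-3 - T)*(1/(5*T)))/3 = ((-3 - T)/(5*T))/3 = (-3 - T)/(15*T))
24*B(4, -5) = 24*((1/15)*(-3 - 1*(-5))/(-5)) = 24*((1/15)*(-1/5)*(-3 + 5)) = 24*((1/15)*(-1/5)*2) = 24*(-2/75) = -16/25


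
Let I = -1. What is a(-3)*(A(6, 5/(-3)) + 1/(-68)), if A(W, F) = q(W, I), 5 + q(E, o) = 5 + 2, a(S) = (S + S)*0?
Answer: 0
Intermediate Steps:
a(S) = 0 (a(S) = (2*S)*0 = 0)
q(E, o) = 2 (q(E, o) = -5 + (5 + 2) = -5 + 7 = 2)
A(W, F) = 2
a(-3)*(A(6, 5/(-3)) + 1/(-68)) = 0*(2 + 1/(-68)) = 0*(2 - 1/68) = 0*(135/68) = 0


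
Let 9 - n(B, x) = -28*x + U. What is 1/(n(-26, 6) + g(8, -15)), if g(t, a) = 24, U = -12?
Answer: 1/213 ≈ 0.0046948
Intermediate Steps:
n(B, x) = 21 + 28*x (n(B, x) = 9 - (-28*x - 12) = 9 - (-12 - 28*x) = 9 + (12 + 28*x) = 21 + 28*x)
1/(n(-26, 6) + g(8, -15)) = 1/((21 + 28*6) + 24) = 1/((21 + 168) + 24) = 1/(189 + 24) = 1/213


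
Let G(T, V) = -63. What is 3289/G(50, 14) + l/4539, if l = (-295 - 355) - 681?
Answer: -5004208/95319 ≈ -52.500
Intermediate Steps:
l = -1331 (l = -650 - 681 = -1331)
3289/G(50, 14) + l/4539 = 3289/(-63) - 1331/4539 = 3289*(-1/63) - 1331*1/4539 = -3289/63 - 1331/4539 = -5004208/95319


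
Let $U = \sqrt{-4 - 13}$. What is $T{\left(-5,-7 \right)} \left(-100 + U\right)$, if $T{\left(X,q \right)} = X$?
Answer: $500 - 5 i \sqrt{17} \approx 500.0 - 20.616 i$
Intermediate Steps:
$U = i \sqrt{17}$ ($U = \sqrt{-17} = i \sqrt{17} \approx 4.1231 i$)
$T{\left(-5,-7 \right)} \left(-100 + U\right) = - 5 \left(-100 + i \sqrt{17}\right) = 500 - 5 i \sqrt{17}$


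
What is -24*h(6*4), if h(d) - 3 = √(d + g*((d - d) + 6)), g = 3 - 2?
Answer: -72 - 24*√30 ≈ -203.45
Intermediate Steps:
g = 1
h(d) = 3 + √(6 + d) (h(d) = 3 + √(d + 1*((d - d) + 6)) = 3 + √(d + 1*(0 + 6)) = 3 + √(d + 1*6) = 3 + √(d + 6) = 3 + √(6 + d))
-24*h(6*4) = -24*(3 + √(6 + 6*4)) = -24*(3 + √(6 + 24)) = -24*(3 + √30) = -72 - 24*√30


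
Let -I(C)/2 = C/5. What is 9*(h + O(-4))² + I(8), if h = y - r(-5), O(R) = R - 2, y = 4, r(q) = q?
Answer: 389/5 ≈ 77.800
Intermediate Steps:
I(C) = -2*C/5
O(R) = -2 + R
h = 9 (h = 4 - 1*(-5) = 4 + 5 = 9)
9*(h + O(-4))² + I(8) = 9*(9 + (-2 - 4))² - ⅖*8 = 9*(9 - 6)² - 16/5 = 9*3² - 16/5 = 9*9 - 16/5 = 81 - 16/5 = 389/5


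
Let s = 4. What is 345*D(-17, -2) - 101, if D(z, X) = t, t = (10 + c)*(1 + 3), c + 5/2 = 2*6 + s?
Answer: 32329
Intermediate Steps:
c = 27/2 (c = -5/2 + (2*6 + 4) = -5/2 + (12 + 4) = -5/2 + 16 = 27/2 ≈ 13.500)
t = 94 (t = (10 + 27/2)*(1 + 3) = (47/2)*4 = 94)
D(z, X) = 94
345*D(-17, -2) - 101 = 345*94 - 101 = 32430 - 101 = 32329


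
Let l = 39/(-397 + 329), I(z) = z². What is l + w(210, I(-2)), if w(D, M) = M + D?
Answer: 14513/68 ≈ 213.43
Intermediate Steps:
w(D, M) = D + M
l = -39/68 (l = 39/(-68) = 39*(-1/68) = -39/68 ≈ -0.57353)
l + w(210, I(-2)) = -39/68 + (210 + (-2)²) = -39/68 + (210 + 4) = -39/68 + 214 = 14513/68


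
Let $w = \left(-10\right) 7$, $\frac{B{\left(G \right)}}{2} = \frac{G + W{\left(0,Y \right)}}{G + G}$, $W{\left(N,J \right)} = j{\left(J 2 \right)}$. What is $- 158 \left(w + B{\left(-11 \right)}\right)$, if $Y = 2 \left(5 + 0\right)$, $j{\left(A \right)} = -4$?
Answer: $\frac{119290}{11} \approx 10845.0$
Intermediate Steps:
$Y = 10$ ($Y = 2 \cdot 5 = 10$)
$W{\left(N,J \right)} = -4$
$B{\left(G \right)} = \frac{-4 + G}{G}$ ($B{\left(G \right)} = 2 \frac{G - 4}{G + G} = 2 \frac{-4 + G}{2 G} = \frac{-4 + G}{G}$)
$w = -70$
$- 158 \left(w + B{\left(-11 \right)}\right) = - 158 \left(-70 + \frac{-4 - 11}{-11}\right) = - 158 \left(-70 - - \frac{15}{11}\right) = - 158 \left(-70 + \frac{15}{11}\right) = \left(-158\right) \left(- \frac{755}{11}\right) = \frac{119290}{11}$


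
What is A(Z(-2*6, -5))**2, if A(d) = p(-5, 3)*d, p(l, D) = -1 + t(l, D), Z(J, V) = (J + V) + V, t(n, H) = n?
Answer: 17424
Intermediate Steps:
Z(J, V) = J + 2*V
p(l, D) = -1 + l
A(d) = -6*d (A(d) = (-1 - 5)*d = -6*d)
A(Z(-2*6, -5))**2 = (-6*(-2*6 + 2*(-5)))**2 = (-6*(-12 - 10))**2 = (-6*(-22))**2 = 132**2 = 17424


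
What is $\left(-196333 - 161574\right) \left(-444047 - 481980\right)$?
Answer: $331431545489$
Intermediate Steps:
$\left(-196333 - 161574\right) \left(-444047 - 481980\right) = \left(-357907\right) \left(-926027\right) = 331431545489$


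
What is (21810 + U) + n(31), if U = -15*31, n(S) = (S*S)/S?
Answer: 21376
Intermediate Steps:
n(S) = S (n(S) = S**2/S = S)
U = -465
(21810 + U) + n(31) = (21810 - 465) + 31 = 21345 + 31 = 21376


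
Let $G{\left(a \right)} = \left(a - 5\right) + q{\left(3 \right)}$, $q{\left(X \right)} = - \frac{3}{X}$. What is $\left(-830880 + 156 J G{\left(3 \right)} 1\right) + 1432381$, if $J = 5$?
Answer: $599161$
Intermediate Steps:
$G{\left(a \right)} = -6 + a$ ($G{\left(a \right)} = \left(a - 5\right) - \frac{3}{3} = \left(-5 + a\right) - 1 = -6 + a$)
$\left(-830880 + 156 J G{\left(3 \right)} 1\right) + 1432381 = \left(-830880 + 156 \cdot 5 \left(-6 + 3\right) 1\right) + 1432381 = \left(-830880 + 156 \cdot 5 \left(-3\right) 1\right) + 1432381 = \left(-830880 + 156 \left(\left(-15\right) 1\right)\right) + 1432381 = \left(-830880 + 156 \left(-15\right)\right) + 1432381 = \left(-830880 - 2340\right) + 1432381 = -833220 + 1432381 = 599161$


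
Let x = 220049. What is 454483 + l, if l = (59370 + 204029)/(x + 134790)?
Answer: 161268556636/354839 ≈ 4.5448e+5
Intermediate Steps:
l = 263399/354839 (l = (59370 + 204029)/(220049 + 134790) = 263399/354839 ≈ 0.74231)
454483 + l = 454483 + 263399/354839 = 161268556636/354839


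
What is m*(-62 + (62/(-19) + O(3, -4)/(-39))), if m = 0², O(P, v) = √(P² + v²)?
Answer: 0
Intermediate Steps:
m = 0
m*(-62 + (62/(-19) + O(3, -4)/(-39))) = 0*(-62 + (62/(-19) + √(3² + (-4)²)/(-39))) = 0*(-62 + (62*(-1/19) + √(9 + 16)*(-1/39))) = 0*(-62 + (-62/19 + √25*(-1/39))) = 0*(-62 + (-62/19 + 5*(-1/39))) = 0*(-62 + (-62/19 - 5/39)) = 0*(-62 - 2513/741) = 0*(-48455/741) = 0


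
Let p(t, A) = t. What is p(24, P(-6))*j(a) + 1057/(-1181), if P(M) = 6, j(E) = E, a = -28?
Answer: -794689/1181 ≈ -672.89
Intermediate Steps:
p(24, P(-6))*j(a) + 1057/(-1181) = 24*(-28) + 1057/(-1181) = -672 + 1057*(-1/1181) = -672 - 1057/1181 = -794689/1181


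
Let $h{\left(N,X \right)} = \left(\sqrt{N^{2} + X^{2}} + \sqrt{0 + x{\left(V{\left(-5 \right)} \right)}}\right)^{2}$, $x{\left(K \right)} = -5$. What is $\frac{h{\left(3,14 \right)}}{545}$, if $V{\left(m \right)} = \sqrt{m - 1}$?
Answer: $\frac{40}{109} + \frac{2 i \sqrt{41}}{109} \approx 0.36697 + 0.11749 i$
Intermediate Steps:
$V{\left(m \right)} = \sqrt{-1 + m}$
$h{\left(N,X \right)} = \left(\sqrt{N^{2} + X^{2}} + i \sqrt{5}\right)^{2}$ ($h{\left(N,X \right)} = \left(\sqrt{N^{2} + X^{2}} + \sqrt{0 - 5}\right)^{2} = \left(\sqrt{N^{2} + X^{2}} + \sqrt{-5}\right)^{2} = \left(\sqrt{N^{2} + X^{2}} + i \sqrt{5}\right)^{2}$)
$\frac{h{\left(3,14 \right)}}{545} = \frac{\left(\sqrt{3^{2} + 14^{2}} + i \sqrt{5}\right)^{2}}{545} = \left(\sqrt{9 + 196} + i \sqrt{5}\right)^{2} \cdot \frac{1}{545} = \left(\sqrt{205} + i \sqrt{5}\right)^{2} \cdot \frac{1}{545} = \frac{\left(\sqrt{205} + i \sqrt{5}\right)^{2}}{545}$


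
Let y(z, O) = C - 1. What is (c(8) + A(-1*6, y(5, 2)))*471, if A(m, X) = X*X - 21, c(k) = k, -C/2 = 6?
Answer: 73476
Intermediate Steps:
C = -12 (C = -2*6 = -12)
y(z, O) = -13 (y(z, O) = -12 - 1 = -13)
A(m, X) = -21 + X² (A(m, X) = X² - 21 = -21 + X²)
(c(8) + A(-1*6, y(5, 2)))*471 = (8 + (-21 + (-13)²))*471 = (8 + (-21 + 169))*471 = (8 + 148)*471 = 156*471 = 73476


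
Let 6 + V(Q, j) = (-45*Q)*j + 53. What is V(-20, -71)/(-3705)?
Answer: 63853/3705 ≈ 17.234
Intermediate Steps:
V(Q, j) = 47 - 45*Q*j (V(Q, j) = -6 + ((-45*Q)*j + 53) = -6 + (-45*Q*j + 53) = -6 + (53 - 45*Q*j) = 47 - 45*Q*j)
V(-20, -71)/(-3705) = (47 - 45*(-20)*(-71))/(-3705) = (47 - 63900)*(-1/3705) = -63853*(-1/3705) = 63853/3705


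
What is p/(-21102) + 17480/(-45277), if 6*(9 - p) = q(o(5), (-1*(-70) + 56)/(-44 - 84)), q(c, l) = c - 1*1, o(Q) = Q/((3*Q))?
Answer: -87459983/226287297 ≈ -0.38650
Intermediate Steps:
o(Q) = ⅓ (o(Q) = Q*(1/(3*Q)) = ⅓)
q(c, l) = -1 + c (q(c, l) = c - 1 = -1 + c)
p = 82/9 (p = 9 - (-1 + ⅓)/6 = 9 - ⅙*(-⅔) = 9 + ⅑ = 82/9 ≈ 9.1111)
p/(-21102) + 17480/(-45277) = (82/9)/(-21102) + 17480/(-45277) = (82/9)*(-1/21102) + 17480*(-1/45277) = -41/94959 - 920/2383 = -87459983/226287297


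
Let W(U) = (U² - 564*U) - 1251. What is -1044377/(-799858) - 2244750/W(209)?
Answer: 937137656321/30173043334 ≈ 31.059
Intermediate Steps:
W(U) = -1251 + U² - 564*U
-1044377/(-799858) - 2244750/W(209) = -1044377/(-799858) - 2244750/(-1251 + 209² - 564*209) = -1044377*(-1/799858) - 2244750/(-1251 + 43681 - 117876) = 1044377/799858 - 2244750/(-75446) = 1044377/799858 - 2244750*(-1/75446) = 1044377/799858 + 1122375/37723 = 937137656321/30173043334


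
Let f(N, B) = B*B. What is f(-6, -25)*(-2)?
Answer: -1250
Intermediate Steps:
f(N, B) = B²
f(-6, -25)*(-2) = (-25)²*(-2) = 625*(-2) = -1250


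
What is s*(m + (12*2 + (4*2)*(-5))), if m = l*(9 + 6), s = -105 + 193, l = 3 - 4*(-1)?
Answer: 7832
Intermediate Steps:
l = 7 (l = 3 + 4 = 7)
s = 88
m = 105 (m = 7*(9 + 6) = 7*15 = 105)
s*(m + (12*2 + (4*2)*(-5))) = 88*(105 + (12*2 + (4*2)*(-5))) = 88*(105 + (24 + 8*(-5))) = 88*(105 + (24 - 40)) = 88*(105 - 16) = 88*89 = 7832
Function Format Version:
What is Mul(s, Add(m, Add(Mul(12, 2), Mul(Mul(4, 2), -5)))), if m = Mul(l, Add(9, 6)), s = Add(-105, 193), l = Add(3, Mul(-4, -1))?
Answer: 7832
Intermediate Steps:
l = 7 (l = Add(3, 4) = 7)
s = 88
m = 105 (m = Mul(7, Add(9, 6)) = Mul(7, 15) = 105)
Mul(s, Add(m, Add(Mul(12, 2), Mul(Mul(4, 2), -5)))) = Mul(88, Add(105, Add(Mul(12, 2), Mul(Mul(4, 2), -5)))) = Mul(88, Add(105, Add(24, Mul(8, -5)))) = Mul(88, Add(105, Add(24, -40))) = Mul(88, Add(105, -16)) = Mul(88, 89) = 7832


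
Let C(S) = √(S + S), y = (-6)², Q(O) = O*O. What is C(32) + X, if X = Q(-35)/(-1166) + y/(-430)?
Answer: 1721157/250690 ≈ 6.8657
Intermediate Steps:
Q(O) = O²
y = 36
C(S) = √2*√S (C(S) = √(2*S) = √2*√S)
X = -284363/250690 (X = (-35)²/(-1166) + 36/(-430) = 1225*(-1/1166) + 36*(-1/430) = -1225/1166 - 18/215 = -284363/250690 ≈ -1.1343)
C(32) + X = √2*√32 - 284363/250690 = √2*(4*√2) - 284363/250690 = 8 - 284363/250690 = 1721157/250690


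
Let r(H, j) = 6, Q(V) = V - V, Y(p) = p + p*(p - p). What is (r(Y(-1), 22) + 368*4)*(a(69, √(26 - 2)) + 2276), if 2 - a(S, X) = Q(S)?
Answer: 3366884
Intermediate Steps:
Y(p) = p (Y(p) = p + p*0 = p + 0 = p)
Q(V) = 0
a(S, X) = 2 (a(S, X) = 2 - 1*0 = 2 + 0 = 2)
(r(Y(-1), 22) + 368*4)*(a(69, √(26 - 2)) + 2276) = (6 + 368*4)*(2 + 2276) = (6 + 1472)*2278 = 1478*2278 = 3366884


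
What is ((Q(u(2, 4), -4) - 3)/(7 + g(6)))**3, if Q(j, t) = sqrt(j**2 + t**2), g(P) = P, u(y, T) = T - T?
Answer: 1/2197 ≈ 0.00045517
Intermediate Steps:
u(y, T) = 0
((Q(u(2, 4), -4) - 3)/(7 + g(6)))**3 = ((sqrt(0**2 + (-4)**2) - 3)/(7 + 6))**3 = ((sqrt(0 + 16) - 3)/13)**3 = ((sqrt(16) - 3)*(1/13))**3 = ((4 - 3)*(1/13))**3 = (1*(1/13))**3 = (1/13)**3 = 1/2197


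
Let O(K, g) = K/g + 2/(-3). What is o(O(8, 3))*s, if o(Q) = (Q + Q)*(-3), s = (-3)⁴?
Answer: -972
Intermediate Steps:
O(K, g) = -⅔ + K/g (O(K, g) = K/g + 2*(-⅓) = K/g - ⅔ = -⅔ + K/g)
s = 81
o(Q) = -6*Q (o(Q) = (2*Q)*(-3) = -6*Q)
o(O(8, 3))*s = -6*(-⅔ + 8/3)*81 = -6*2*81 = -12*81 = -972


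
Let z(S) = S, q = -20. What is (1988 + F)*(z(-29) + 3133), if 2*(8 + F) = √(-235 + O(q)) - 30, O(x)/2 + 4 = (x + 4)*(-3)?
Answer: 6099360 + 10864*I*√3 ≈ 6.0994e+6 + 18817.0*I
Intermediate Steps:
O(x) = -32 - 6*x (O(x) = -8 + 2*((x + 4)*(-3)) = -8 + 2*((4 + x)*(-3)) = -8 + 2*(-12 - 3*x) = -8 + (-24 - 6*x) = -32 - 6*x)
F = -23 + 7*I*√3/2 (F = -8 + (√(-235 + (-32 - 6*(-20))) - 30)/2 = -8 + (√(-235 + (-32 + 120)) - 30)/2 = -8 + (√(-235 + 88) - 30)/2 = -8 + (√(-147) - 30)/2 = -8 + (7*I*√3 - 30)/2 = -8 + (-30 + 7*I*√3)/2 = -8 + (-15 + 7*I*√3/2) = -23 + 7*I*√3/2 ≈ -23.0 + 6.0622*I)
(1988 + F)*(z(-29) + 3133) = (1988 + (-23 + 7*I*√3/2))*(-29 + 3133) = (1965 + 7*I*√3/2)*3104 = 6099360 + 10864*I*√3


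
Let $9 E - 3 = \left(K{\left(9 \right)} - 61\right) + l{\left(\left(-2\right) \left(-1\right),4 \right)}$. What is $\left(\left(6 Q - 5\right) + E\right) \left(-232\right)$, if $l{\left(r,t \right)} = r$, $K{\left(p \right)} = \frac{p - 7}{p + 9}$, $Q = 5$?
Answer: $- \frac{353104}{81} \approx -4359.3$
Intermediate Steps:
$K{\left(p \right)} = \frac{-7 + p}{9 + p}$
$E = - \frac{503}{81}$ ($E = \frac{1}{3} + \frac{\left(\frac{-7 + 9}{9 + 9} - 61\right) - -2}{9} = \frac{1}{3} + \frac{\left(\frac{1}{18} \cdot 2 - 61\right) + 2}{9} = \frac{1}{3} + \frac{\left(\frac{1}{9} - 61\right) + 2}{9} = \frac{1}{3} + \frac{- \frac{548}{9} + 2}{9} = \frac{1}{3} + \frac{1}{9} \left(- \frac{530}{9}\right) = \frac{1}{3} - \frac{530}{81} = - \frac{503}{81} \approx -6.2099$)
$\left(\left(6 Q - 5\right) + E\right) \left(-232\right) = \left(\left(6 \cdot 5 - 5\right) - \frac{503}{81}\right) \left(-232\right) = \left(\left(30 - 5\right) - \frac{503}{81}\right) \left(-232\right) = \left(25 - \frac{503}{81}\right) \left(-232\right) = \frac{1522}{81} \left(-232\right) = - \frac{353104}{81}$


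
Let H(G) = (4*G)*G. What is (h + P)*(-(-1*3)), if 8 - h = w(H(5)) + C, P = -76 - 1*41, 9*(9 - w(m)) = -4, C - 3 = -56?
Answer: -589/3 ≈ -196.33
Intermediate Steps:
H(G) = 4*G**2
C = -53 (C = 3 - 56 = -53)
w(m) = 85/9 (w(m) = 9 - 1/9*(-4) = 9 + 4/9 = 85/9)
P = -117 (P = -76 - 41 = -117)
h = 464/9 (h = 8 - (85/9 - 53) = 8 - 1*(-392/9) = 8 + 392/9 = 464/9 ≈ 51.556)
(h + P)*(-(-1*3)) = (464/9 - 117)*(-(-1*3)) = -(-589)*(-3*1)/9 = -(-589)*(-3)/9 = -589/9*3 = -589/3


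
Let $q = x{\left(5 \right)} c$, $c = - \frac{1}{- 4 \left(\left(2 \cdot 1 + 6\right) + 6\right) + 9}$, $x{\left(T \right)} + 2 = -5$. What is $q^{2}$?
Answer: $\frac{49}{2209} \approx 0.022182$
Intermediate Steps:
$x{\left(T \right)} = -7$ ($x{\left(T \right)} = -2 - 5 = -7$)
$c = \frac{1}{47}$ ($c = - \frac{1}{- 4 \left(\left(2 + 6\right) + 6\right) + 9} = - \frac{1}{- 4 \left(8 + 6\right) + 9} = - \frac{1}{\left(-4\right) 14 + 9} = - \frac{1}{-56 + 9} = - \frac{1}{-47} = \left(-1\right) \left(- \frac{1}{47}\right) = \frac{1}{47} \approx 0.021277$)
$q = - \frac{7}{47}$ ($q = \left(-7\right) \frac{1}{47} = - \frac{7}{47} \approx -0.14894$)
$q^{2} = \left(- \frac{7}{47}\right)^{2} = \frac{49}{2209}$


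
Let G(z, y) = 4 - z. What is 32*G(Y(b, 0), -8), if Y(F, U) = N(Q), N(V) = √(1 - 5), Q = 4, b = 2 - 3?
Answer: 128 - 64*I ≈ 128.0 - 64.0*I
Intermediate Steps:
b = -1
N(V) = 2*I (N(V) = √(-4) = 2*I)
Y(F, U) = 2*I
32*G(Y(b, 0), -8) = 32*(4 - 2*I) = 128 - 64*I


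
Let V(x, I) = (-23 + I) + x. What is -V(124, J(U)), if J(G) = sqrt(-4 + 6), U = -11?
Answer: -101 - sqrt(2) ≈ -102.41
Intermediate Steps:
J(G) = sqrt(2)
V(x, I) = -23 + I + x
-V(124, J(U)) = -(-23 + sqrt(2) + 124) = -(101 + sqrt(2)) = -101 - sqrt(2)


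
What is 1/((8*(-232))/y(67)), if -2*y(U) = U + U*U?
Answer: 1139/928 ≈ 1.2274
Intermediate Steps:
y(U) = -U/2 - U²/2 (y(U) = -(U + U*U)/2 = -(U + U²)/2 = -U/2 - U²/2)
1/((8*(-232))/y(67)) = 1/((8*(-232))/((-½*67*(1 + 67)))) = 1/(-1856/((-½*67*68))) = 1/(-1856/(-2278)) = 1/(-1856*(-1/2278)) = 1/(928/1139) = 1139/928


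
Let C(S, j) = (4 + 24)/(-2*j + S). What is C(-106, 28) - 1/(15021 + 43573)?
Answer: -820397/4746114 ≈ -0.17286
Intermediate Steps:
C(S, j) = 28/(S - 2*j)
C(-106, 28) - 1/(15021 + 43573) = 28/(-106 - 2*28) - 1/(15021 + 43573) = 28/(-106 - 56) - 1/58594 = 28/(-162) - 1*1/58594 = 28*(-1/162) - 1/58594 = -14/81 - 1/58594 = -820397/4746114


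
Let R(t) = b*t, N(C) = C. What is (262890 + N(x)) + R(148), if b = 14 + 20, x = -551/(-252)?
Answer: 67516895/252 ≈ 2.6792e+5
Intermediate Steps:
x = 551/252 (x = -551*(-1/252) = 551/252 ≈ 2.1865)
b = 34
R(t) = 34*t
(262890 + N(x)) + R(148) = (262890 + 551/252) + 34*148 = 66248831/252 + 5032 = 67516895/252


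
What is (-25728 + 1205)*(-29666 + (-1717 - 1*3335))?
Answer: 851389514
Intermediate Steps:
(-25728 + 1205)*(-29666 + (-1717 - 1*3335)) = -24523*(-29666 + (-1717 - 3335)) = -24523*(-29666 - 5052) = -24523*(-34718) = 851389514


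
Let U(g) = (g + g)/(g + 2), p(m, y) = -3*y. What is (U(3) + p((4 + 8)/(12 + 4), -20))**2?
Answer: 93636/25 ≈ 3745.4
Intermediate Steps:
U(g) = 2*g/(2 + g) (U(g) = (2*g)/(2 + g) = 2*g/(2 + g))
(U(3) + p((4 + 8)/(12 + 4), -20))**2 = (2*3/(2 + 3) - 3*(-20))**2 = (2*3/5 + 60)**2 = (2*3*(1/5) + 60)**2 = (6/5 + 60)**2 = (306/5)**2 = 93636/25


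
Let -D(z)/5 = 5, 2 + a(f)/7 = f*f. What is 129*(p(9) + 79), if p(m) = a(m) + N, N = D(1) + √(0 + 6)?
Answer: 78303 + 129*√6 ≈ 78619.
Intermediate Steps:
a(f) = -14 + 7*f² (a(f) = -14 + 7*(f*f) = -14 + 7*f²)
D(z) = -25 (D(z) = -5*5 = -25)
N = -25 + √6 (N = -25 + √(0 + 6) = -25 + √6 ≈ -22.551)
p(m) = -39 + √6 + 7*m² (p(m) = (-14 + 7*m²) + (-25 + √6) = -39 + √6 + 7*m²)
129*(p(9) + 79) = 129*((-39 + √6 + 7*9²) + 79) = 129*((-39 + √6 + 7*81) + 79) = 129*((-39 + √6 + 567) + 79) = 129*((528 + √6) + 79) = 129*(607 + √6) = 78303 + 129*√6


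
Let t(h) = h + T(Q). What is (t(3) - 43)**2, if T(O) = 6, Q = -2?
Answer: 1156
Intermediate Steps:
t(h) = 6 + h (t(h) = h + 6 = 6 + h)
(t(3) - 43)**2 = ((6 + 3) - 43)**2 = (9 - 43)**2 = (-34)**2 = 1156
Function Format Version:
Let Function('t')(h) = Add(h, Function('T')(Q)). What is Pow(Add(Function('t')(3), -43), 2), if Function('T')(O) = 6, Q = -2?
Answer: 1156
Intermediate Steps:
Function('t')(h) = Add(6, h) (Function('t')(h) = Add(h, 6) = Add(6, h))
Pow(Add(Function('t')(3), -43), 2) = Pow(Add(Add(6, 3), -43), 2) = Pow(Add(9, -43), 2) = Pow(-34, 2) = 1156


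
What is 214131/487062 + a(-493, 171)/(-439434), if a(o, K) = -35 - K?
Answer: 5233154257/11890644606 ≈ 0.44011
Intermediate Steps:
214131/487062 + a(-493, 171)/(-439434) = 214131/487062 + (-35 - 1*171)/(-439434) = 214131*(1/487062) + (-35 - 171)*(-1/439434) = 71377/162354 - 206*(-1/439434) = 71377/162354 + 103/219717 = 5233154257/11890644606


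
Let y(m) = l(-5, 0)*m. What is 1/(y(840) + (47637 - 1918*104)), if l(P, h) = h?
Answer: -1/151835 ≈ -6.5861e-6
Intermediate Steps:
y(m) = 0 (y(m) = 0*m = 0)
1/(y(840) + (47637 - 1918*104)) = 1/(0 + (47637 - 1918*104)) = 1/(0 + (47637 - 1*199472)) = 1/(0 + (47637 - 199472)) = 1/(0 - 151835) = 1/(-151835) = -1/151835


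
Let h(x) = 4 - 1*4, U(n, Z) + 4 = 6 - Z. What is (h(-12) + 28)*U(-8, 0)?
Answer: 56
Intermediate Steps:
U(n, Z) = 2 - Z (U(n, Z) = -4 + (6 - Z) = 2 - Z)
h(x) = 0 (h(x) = 4 - 4 = 0)
(h(-12) + 28)*U(-8, 0) = (0 + 28)*(2 - 1*0) = 28*(2 + 0) = 28*2 = 56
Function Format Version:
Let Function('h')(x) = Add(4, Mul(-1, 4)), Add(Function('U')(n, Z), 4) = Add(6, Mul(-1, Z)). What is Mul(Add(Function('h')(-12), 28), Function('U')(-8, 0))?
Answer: 56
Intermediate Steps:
Function('U')(n, Z) = Add(2, Mul(-1, Z)) (Function('U')(n, Z) = Add(-4, Add(6, Mul(-1, Z))) = Add(2, Mul(-1, Z)))
Function('h')(x) = 0 (Function('h')(x) = Add(4, -4) = 0)
Mul(Add(Function('h')(-12), 28), Function('U')(-8, 0)) = Mul(Add(0, 28), Add(2, Mul(-1, 0))) = Mul(28, Add(2, 0)) = Mul(28, 2) = 56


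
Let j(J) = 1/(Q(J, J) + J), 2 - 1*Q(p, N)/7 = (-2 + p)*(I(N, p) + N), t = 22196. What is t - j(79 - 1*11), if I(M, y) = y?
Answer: 1392799001/62750 ≈ 22196.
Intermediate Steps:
Q(p, N) = 14 - 7*(-2 + p)*(N + p) (Q(p, N) = 14 - 7*(-2 + p)*(p + N) = 14 - 7*(-2 + p)*(N + p))
j(J) = 1/(14 - 14*J² + 29*J) (j(J) = 1/((14 - 7*J² + 14*J + 14*J - 7*J*J) + J) = 1/((14 - 7*J² + 14*J + 14*J - 7*J²) + J) = 1/((14 - 14*J² + 28*J) + J) = 1/(14 - 14*J² + 29*J))
t - j(79 - 1*11) = 22196 - 1/(14 - 14*(79 - 1*11)² + 29*(79 - 1*11)) = 22196 - 1/(14 - 14*(79 - 11)² + 29*(79 - 11)) = 22196 - 1/(14 - 14*68² + 29*68) = 22196 - 1/(14 - 14*4624 + 1972) = 22196 - 1/(14 - 64736 + 1972) = 22196 - 1/(-62750) = 22196 - 1*(-1/62750) = 22196 + 1/62750 = 1392799001/62750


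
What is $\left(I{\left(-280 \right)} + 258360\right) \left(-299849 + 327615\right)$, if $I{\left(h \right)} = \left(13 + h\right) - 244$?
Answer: $7159435334$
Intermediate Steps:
$I{\left(h \right)} = -231 + h$ ($I{\left(h \right)} = \left(13 + h\right) - 244 = -231 + h$)
$\left(I{\left(-280 \right)} + 258360\right) \left(-299849 + 327615\right) = \left(\left(-231 - 280\right) + 258360\right) \left(-299849 + 327615\right) = \left(-511 + 258360\right) 27766 = 257849 \cdot 27766 = 7159435334$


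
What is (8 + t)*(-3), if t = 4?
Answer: -36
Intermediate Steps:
(8 + t)*(-3) = (8 + 4)*(-3) = 12*(-3) = -36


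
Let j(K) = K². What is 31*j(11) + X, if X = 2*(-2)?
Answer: 3747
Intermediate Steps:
X = -4
31*j(11) + X = 31*11² - 4 = 31*121 - 4 = 3751 - 4 = 3747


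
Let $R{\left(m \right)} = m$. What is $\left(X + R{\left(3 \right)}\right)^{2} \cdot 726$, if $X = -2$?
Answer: $726$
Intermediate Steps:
$\left(X + R{\left(3 \right)}\right)^{2} \cdot 726 = \left(-2 + 3\right)^{2} \cdot 726 = 1^{2} \cdot 726 = 1 \cdot 726 = 726$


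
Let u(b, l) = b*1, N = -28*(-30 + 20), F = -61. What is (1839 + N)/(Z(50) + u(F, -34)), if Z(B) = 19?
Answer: -2119/42 ≈ -50.452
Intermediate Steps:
N = 280 (N = -28*(-10) = 280)
u(b, l) = b
(1839 + N)/(Z(50) + u(F, -34)) = (1839 + 280)/(19 - 61) = 2119/(-42) = 2119*(-1/42) = -2119/42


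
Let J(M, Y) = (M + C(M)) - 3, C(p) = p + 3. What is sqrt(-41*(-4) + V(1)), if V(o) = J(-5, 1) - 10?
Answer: 12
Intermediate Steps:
C(p) = 3 + p
J(M, Y) = 2*M (J(M, Y) = (M + (3 + M)) - 3 = (3 + 2*M) - 3 = 2*M)
V(o) = -20 (V(o) = 2*(-5) - 10 = -10 - 10 = -20)
sqrt(-41*(-4) + V(1)) = sqrt(-41*(-4) - 20) = sqrt(164 - 20) = sqrt(144) = 12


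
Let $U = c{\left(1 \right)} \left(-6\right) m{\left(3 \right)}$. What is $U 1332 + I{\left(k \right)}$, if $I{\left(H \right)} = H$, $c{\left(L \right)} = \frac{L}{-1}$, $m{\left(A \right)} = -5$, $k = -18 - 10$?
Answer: $-39988$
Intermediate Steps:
$k = -28$ ($k = -18 - 10 = -28$)
$c{\left(L \right)} = - L$ ($c{\left(L \right)} = L \left(-1\right) = - L$)
$U = -30$ ($U = \left(-1\right) 1 \left(-6\right) \left(-5\right) = \left(-1\right) \left(-6\right) \left(-5\right) = 6 \left(-5\right) = -30$)
$U 1332 + I{\left(k \right)} = \left(-30\right) 1332 - 28 = -39960 - 28 = -39988$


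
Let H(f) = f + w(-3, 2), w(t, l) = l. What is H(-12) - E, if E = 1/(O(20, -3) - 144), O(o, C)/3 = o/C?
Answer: -1639/164 ≈ -9.9939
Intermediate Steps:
O(o, C) = 3*o/C (O(o, C) = 3*(o/C) = 3*o/C)
H(f) = 2 + f (H(f) = f + 2 = 2 + f)
E = -1/164 (E = 1/(3*20/(-3) - 144) = 1/(3*20*(-⅓) - 144) = 1/(-20 - 144) = 1/(-164) = -1/164 ≈ -0.0060976)
H(-12) - E = (2 - 12) - 1*(-1/164) = -10 + 1/164 = -1639/164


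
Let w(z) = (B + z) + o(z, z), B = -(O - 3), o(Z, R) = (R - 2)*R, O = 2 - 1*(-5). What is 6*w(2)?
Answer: -12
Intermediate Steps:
O = 7 (O = 2 + 5 = 7)
o(Z, R) = R*(-2 + R) (o(Z, R) = (-2 + R)*R = R*(-2 + R))
B = -4 (B = -(7 - 3) = -1*4 = -4)
w(z) = -4 + z + z*(-2 + z) (w(z) = (-4 + z) + z*(-2 + z) = -4 + z + z*(-2 + z))
6*w(2) = 6*(-4 + 2² - 1*2) = 6*(-4 + 4 - 2) = 6*(-2) = -12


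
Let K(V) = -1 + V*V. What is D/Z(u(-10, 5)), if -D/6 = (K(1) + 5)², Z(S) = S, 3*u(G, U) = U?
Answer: -90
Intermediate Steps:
u(G, U) = U/3
K(V) = -1 + V²
D = -150 (D = -6*((-1 + 1²) + 5)² = -6*((-1 + 1) + 5)² = -6*(0 + 5)² = -6*5² = -6*25 = -150)
D/Z(u(-10, 5)) = -150/((⅓)*5) = -150/5/3 = -150*⅗ = -90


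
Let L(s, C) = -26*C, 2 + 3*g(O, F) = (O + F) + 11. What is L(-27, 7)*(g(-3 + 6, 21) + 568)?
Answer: -105378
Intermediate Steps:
g(O, F) = 3 + F/3 + O/3 (g(O, F) = -⅔ + ((O + F) + 11)/3 = -⅔ + ((F + O) + 11)/3 = -⅔ + (11 + F + O)/3 = -⅔ + (11/3 + F/3 + O/3) = 3 + F/3 + O/3)
L(-27, 7)*(g(-3 + 6, 21) + 568) = (-26*7)*((3 + (⅓)*21 + (-3 + 6)/3) + 568) = -182*((3 + 7 + (⅓)*3) + 568) = -182*((3 + 7 + 1) + 568) = -182*(11 + 568) = -182*579 = -105378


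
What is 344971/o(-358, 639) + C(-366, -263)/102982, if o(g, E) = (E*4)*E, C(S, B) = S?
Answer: 17464010789/84099426444 ≈ 0.20766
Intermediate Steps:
o(g, E) = 4*E² (o(g, E) = (4*E)*E = 4*E²)
344971/o(-358, 639) + C(-366, -263)/102982 = 344971/((4*639²)) - 366/102982 = 344971/((4*408321)) - 366*1/102982 = 344971/1633284 - 183/51491 = 17464010789/84099426444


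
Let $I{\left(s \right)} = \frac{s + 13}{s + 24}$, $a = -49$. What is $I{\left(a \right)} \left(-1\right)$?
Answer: $- \frac{36}{25} \approx -1.44$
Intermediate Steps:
$I{\left(s \right)} = \frac{13 + s}{24 + s}$
$I{\left(a \right)} \left(-1\right) = \frac{13 - 49}{24 - 49} \left(-1\right) = \frac{1}{-25} \left(-36\right) \left(-1\right) = \left(- \frac{1}{25}\right) \left(-36\right) \left(-1\right) = \frac{36}{25} \left(-1\right) = - \frac{36}{25}$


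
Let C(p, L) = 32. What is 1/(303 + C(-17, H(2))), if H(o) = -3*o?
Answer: 1/335 ≈ 0.0029851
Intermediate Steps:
1/(303 + C(-17, H(2))) = 1/(303 + 32) = 1/335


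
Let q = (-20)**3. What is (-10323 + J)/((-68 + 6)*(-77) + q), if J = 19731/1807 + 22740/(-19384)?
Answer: 90310297575/28249185172 ≈ 3.1969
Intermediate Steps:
q = -8000
J = 85343631/8756722 (J = 19731*(1/1807) + 22740*(-1/19384) = 19731/1807 - 5685/4846 = 85343631/8756722 ≈ 9.7461)
(-10323 + J)/((-68 + 6)*(-77) + q) = (-10323 + 85343631/8756722)/((-68 + 6)*(-77) - 8000) = -90310297575/(8756722*(-62*(-77) - 8000)) = -90310297575/(8756722*(4774 - 8000)) = -90310297575/8756722/(-3226) = -90310297575/8756722*(-1/3226) = 90310297575/28249185172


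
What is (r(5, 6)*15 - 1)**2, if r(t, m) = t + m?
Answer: 26896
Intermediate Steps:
r(t, m) = m + t
(r(5, 6)*15 - 1)**2 = ((6 + 5)*15 - 1)**2 = (11*15 - 1)**2 = (165 - 1)**2 = 164**2 = 26896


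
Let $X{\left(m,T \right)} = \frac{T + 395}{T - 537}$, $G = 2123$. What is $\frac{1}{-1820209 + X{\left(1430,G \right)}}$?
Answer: $- \frac{793}{1443424478} \approx -5.4939 \cdot 10^{-7}$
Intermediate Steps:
$X{\left(m,T \right)} = \frac{395 + T}{-537 + T}$
$\frac{1}{-1820209 + X{\left(1430,G \right)}} = \frac{1}{-1820209 + \frac{395 + 2123}{-537 + 2123}} = \frac{1}{-1820209 + \frac{1}{1586} \cdot 2518} = \frac{1}{-1820209 + \frac{1259}{793}} = \frac{1}{- \frac{1443424478}{793}} = - \frac{793}{1443424478}$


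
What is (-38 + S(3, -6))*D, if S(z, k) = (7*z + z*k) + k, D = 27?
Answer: -1107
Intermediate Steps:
S(z, k) = k + 7*z + k*z (S(z, k) = (7*z + k*z) + k = k + 7*z + k*z)
(-38 + S(3, -6))*D = (-38 + (-6 + 7*3 - 6*3))*27 = (-38 + (-6 + 21 - 18))*27 = (-38 - 3)*27 = -41*27 = -1107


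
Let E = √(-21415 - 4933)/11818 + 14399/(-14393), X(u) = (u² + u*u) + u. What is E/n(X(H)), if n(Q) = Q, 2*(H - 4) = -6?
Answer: -14399/43179 + I*√6587/17727 ≈ -0.33347 + 0.0045783*I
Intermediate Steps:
H = 1 (H = 4 + (½)*(-6) = 4 - 3 = 1)
X(u) = u + 2*u² (X(u) = (u² + u²) + u = 2*u² + u = u + 2*u²)
E = -14399/14393 + I*√6587/5909 (E = √(-26348)*(1/11818) + 14399*(-1/14393) = (2*I*√6587)*(1/11818) - 14399/14393 = I*√6587/5909 - 14399/14393 = -14399/14393 + I*√6587/5909 ≈ -1.0004 + 0.013735*I)
E/n(X(H)) = (-14399/14393 + I*√6587/5909)/((1*(1 + 2*1))) = (-14399/14393 + I*√6587/5909)/((1*(1 + 2))) = (-14399/14393 + I*√6587/5909)/((1*3)) = (-14399/14393 + I*√6587/5909)/3 = (-14399/14393 + I*√6587/5909)*(⅓) = -14399/43179 + I*√6587/17727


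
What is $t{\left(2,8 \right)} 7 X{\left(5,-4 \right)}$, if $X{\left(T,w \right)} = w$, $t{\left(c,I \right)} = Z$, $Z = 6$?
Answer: $-168$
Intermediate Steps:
$t{\left(c,I \right)} = 6$
$t{\left(2,8 \right)} 7 X{\left(5,-4 \right)} = 6 \cdot 7 \left(-4\right) = 42 \left(-4\right) = -168$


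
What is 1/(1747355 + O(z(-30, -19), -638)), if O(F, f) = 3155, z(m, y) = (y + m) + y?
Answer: 1/1750510 ≈ 5.7126e-7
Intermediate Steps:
z(m, y) = m + 2*y (z(m, y) = (m + y) + y = m + 2*y)
1/(1747355 + O(z(-30, -19), -638)) = 1/(1747355 + 3155) = 1/1750510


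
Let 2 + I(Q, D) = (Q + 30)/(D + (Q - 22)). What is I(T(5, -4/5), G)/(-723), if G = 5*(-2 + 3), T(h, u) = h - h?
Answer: 64/12291 ≈ 0.0052071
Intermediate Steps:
T(h, u) = 0
G = 5 (G = 5*1 = 5)
I(Q, D) = -2 + (30 + Q)/(-22 + D + Q) (I(Q, D) = -2 + (Q + 30)/(D + (Q - 22)) = -2 + (30 + Q)/(D + (-22 + Q)) = -2 + (30 + Q)/(-22 + D + Q))
I(T(5, -4/5), G)/(-723) = ((74 - 1*0 - 2*5)/(-22 + 5 + 0))/(-723) = ((74 + 0 - 10)/(-17))*(-1/723) = -1/17*64*(-1/723) = -64/17*(-1/723) = 64/12291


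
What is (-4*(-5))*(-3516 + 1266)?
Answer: -45000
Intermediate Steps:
(-4*(-5))*(-3516 + 1266) = 20*(-2250) = -45000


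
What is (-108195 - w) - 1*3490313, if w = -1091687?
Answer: -2506821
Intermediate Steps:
(-108195 - w) - 1*3490313 = (-108195 - 1*(-1091687)) - 1*3490313 = (-108195 + 1091687) - 3490313 = 983492 - 3490313 = -2506821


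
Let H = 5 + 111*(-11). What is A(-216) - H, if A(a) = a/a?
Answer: 1217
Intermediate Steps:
A(a) = 1
H = -1216 (H = 5 - 1221 = -1216)
A(-216) - H = 1 - 1*(-1216) = 1 + 1216 = 1217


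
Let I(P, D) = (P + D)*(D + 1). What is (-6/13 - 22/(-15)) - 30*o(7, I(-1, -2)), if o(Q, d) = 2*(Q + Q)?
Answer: -163604/195 ≈ -839.00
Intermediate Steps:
I(P, D) = (1 + D)*(D + P) (I(P, D) = (D + P)*(1 + D) = (1 + D)*(D + P))
o(Q, d) = 4*Q (o(Q, d) = 2*(2*Q) = 4*Q)
(-6/13 - 22/(-15)) - 30*o(7, I(-1, -2)) = (-6/13 - 22/(-15)) - 120*7 = (-6*1/13 - 22*(-1/15)) - 30*28 = (-6/13 + 22/15) - 840 = 196/195 - 840 = -163604/195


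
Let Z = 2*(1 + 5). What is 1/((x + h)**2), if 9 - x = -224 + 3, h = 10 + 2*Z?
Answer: 1/69696 ≈ 1.4348e-5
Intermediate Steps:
Z = 12 (Z = 2*6 = 12)
h = 34 (h = 10 + 2*12 = 10 + 24 = 34)
x = 230 (x = 9 - (-224 + 3) = 9 - 1*(-221) = 9 + 221 = 230)
1/((x + h)**2) = 1/((230 + 34)**2) = 1/(264**2) = 1/69696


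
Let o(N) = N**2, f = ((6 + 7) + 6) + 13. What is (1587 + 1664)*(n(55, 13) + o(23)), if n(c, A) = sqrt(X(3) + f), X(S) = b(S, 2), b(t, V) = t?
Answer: 1719779 + 3251*sqrt(35) ≈ 1.7390e+6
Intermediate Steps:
X(S) = S
f = 32 (f = (13 + 6) + 13 = 19 + 13 = 32)
n(c, A) = sqrt(35) (n(c, A) = sqrt(3 + 32) = sqrt(35))
(1587 + 1664)*(n(55, 13) + o(23)) = (1587 + 1664)*(sqrt(35) + 23**2) = 3251*(sqrt(35) + 529) = 3251*(529 + sqrt(35)) = 1719779 + 3251*sqrt(35)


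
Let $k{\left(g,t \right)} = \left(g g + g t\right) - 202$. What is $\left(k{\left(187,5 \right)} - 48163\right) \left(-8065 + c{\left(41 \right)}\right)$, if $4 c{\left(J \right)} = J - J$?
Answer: $100497965$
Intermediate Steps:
$k{\left(g,t \right)} = -202 + g^{2} + g t$ ($k{\left(g,t \right)} = \left(g^{2} + g t\right) - 202 = -202 + g^{2} + g t$)
$c{\left(J \right)} = 0$ ($c{\left(J \right)} = \frac{J - J}{4} = \frac{1}{4} \cdot 0 = 0$)
$\left(k{\left(187,5 \right)} - 48163\right) \left(-8065 + c{\left(41 \right)}\right) = \left(\left(-202 + 187^{2} + 187 \cdot 5\right) - 48163\right) \left(-8065 + 0\right) = \left(\left(-202 + 34969 + 935\right) - 48163\right) \left(-8065\right) = \left(35702 - 48163\right) \left(-8065\right) = \left(-12461\right) \left(-8065\right) = 100497965$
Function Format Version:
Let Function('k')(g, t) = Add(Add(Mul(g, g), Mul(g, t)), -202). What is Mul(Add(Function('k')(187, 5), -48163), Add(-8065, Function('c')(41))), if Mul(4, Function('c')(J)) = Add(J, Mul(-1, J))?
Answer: 100497965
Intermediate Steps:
Function('k')(g, t) = Add(-202, Pow(g, 2), Mul(g, t)) (Function('k')(g, t) = Add(Add(Pow(g, 2), Mul(g, t)), -202) = Add(-202, Pow(g, 2), Mul(g, t)))
Function('c')(J) = 0 (Function('c')(J) = Mul(Rational(1, 4), Add(J, Mul(-1, J))) = Mul(Rational(1, 4), 0) = 0)
Mul(Add(Function('k')(187, 5), -48163), Add(-8065, Function('c')(41))) = Mul(Add(Add(-202, Pow(187, 2), Mul(187, 5)), -48163), Add(-8065, 0)) = Mul(Add(Add(-202, 34969, 935), -48163), -8065) = Mul(Add(35702, -48163), -8065) = Mul(-12461, -8065) = 100497965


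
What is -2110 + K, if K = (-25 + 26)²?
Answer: -2109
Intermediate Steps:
K = 1 (K = 1² = 1)
-2110 + K = -2110 + 1 = -2109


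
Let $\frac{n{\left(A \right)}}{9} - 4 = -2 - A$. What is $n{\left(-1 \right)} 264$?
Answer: $7128$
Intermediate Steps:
$n{\left(A \right)} = 18 - 9 A$ ($n{\left(A \right)} = 36 + 9 \left(-2 - A\right) = 36 - \left(18 + 9 A\right) = 18 - 9 A$)
$n{\left(-1 \right)} 264 = \left(18 - -9\right) 264 = \left(18 + 9\right) 264 = 27 \cdot 264 = 7128$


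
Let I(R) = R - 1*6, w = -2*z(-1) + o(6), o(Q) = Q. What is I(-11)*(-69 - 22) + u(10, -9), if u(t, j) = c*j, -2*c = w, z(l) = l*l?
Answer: 1565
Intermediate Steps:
z(l) = l²
w = 4 (w = -2*(-1)² + 6 = -2*1 + 6 = -2 + 6 = 4)
c = -2 (c = -½*4 = -2)
I(R) = -6 + R (I(R) = R - 6 = -6 + R)
u(t, j) = -2*j
I(-11)*(-69 - 22) + u(10, -9) = (-6 - 11)*(-69 - 22) - 2*(-9) = -17*(-91) + 18 = 1547 + 18 = 1565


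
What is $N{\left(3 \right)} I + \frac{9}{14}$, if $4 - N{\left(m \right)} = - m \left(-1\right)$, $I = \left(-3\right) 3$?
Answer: $- \frac{117}{14} \approx -8.3571$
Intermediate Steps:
$I = -9$
$N{\left(m \right)} = 4 - m$ ($N{\left(m \right)} = 4 - - m \left(-1\right) = 4 - m$)
$N{\left(3 \right)} I + \frac{9}{14} = \left(4 - 3\right) \left(-9\right) + \frac{9}{14} = \left(4 - 3\right) \left(-9\right) + 9 \cdot \frac{1}{14} = 1 \left(-9\right) + \frac{9}{14} = -9 + \frac{9}{14} = - \frac{117}{14}$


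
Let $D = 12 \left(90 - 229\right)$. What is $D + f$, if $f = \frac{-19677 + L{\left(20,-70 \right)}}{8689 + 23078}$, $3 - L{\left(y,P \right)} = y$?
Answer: $- \frac{53007050}{31767} \approx -1668.6$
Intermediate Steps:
$L{\left(y,P \right)} = 3 - y$
$D = -1668$ ($D = 12 \left(-139\right) = -1668$)
$f = - \frac{19694}{31767}$ ($f = \frac{-19677 + \left(3 - 20\right)}{8689 + 23078} = \frac{-19677 + \left(3 - 20\right)}{31767} = \left(-19677 - 17\right) \frac{1}{31767} = \left(-19694\right) \frac{1}{31767} = - \frac{19694}{31767} \approx -0.61995$)
$D + f = -1668 - \frac{19694}{31767} = - \frac{53007050}{31767}$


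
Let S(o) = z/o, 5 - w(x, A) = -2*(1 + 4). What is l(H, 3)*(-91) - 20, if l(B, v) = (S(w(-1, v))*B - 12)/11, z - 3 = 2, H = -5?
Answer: 3071/33 ≈ 93.061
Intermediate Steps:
w(x, A) = 15 (w(x, A) = 5 - (-2)*(1 + 4) = 5 - (-2)*5 = 5 - 1*(-10) = 5 + 10 = 15)
z = 5 (z = 3 + 2 = 5)
S(o) = 5/o
l(B, v) = -12/11 + B/33 (l(B, v) = ((5/15)*B - 12)/11 = ((5*(1/15))*B - 12)*(1/11) = (B/3 - 12)*(1/11) = (-12 + B/3)*(1/11) = -12/11 + B/33)
l(H, 3)*(-91) - 20 = (-12/11 + (1/33)*(-5))*(-91) - 20 = (-12/11 - 5/33)*(-91) - 20 = -41/33*(-91) - 20 = 3731/33 - 20 = 3071/33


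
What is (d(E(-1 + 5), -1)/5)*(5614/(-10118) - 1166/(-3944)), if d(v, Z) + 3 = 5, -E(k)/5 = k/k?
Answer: -2586007/24940870 ≈ -0.10369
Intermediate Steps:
E(k) = -5 (E(k) = -5*k/k = -5*1 = -5)
d(v, Z) = 2 (d(v, Z) = -3 + 5 = 2)
(d(E(-1 + 5), -1)/5)*(5614/(-10118) - 1166/(-3944)) = (2/5)*(5614/(-10118) - 1166/(-3944)) = (2*(⅕))*(5614*(-1/10118) - 1166*(-1/3944)) = 2*(-2807/5059 + 583/1972)/5 = (⅖)*(-2586007/9976348) = -2586007/24940870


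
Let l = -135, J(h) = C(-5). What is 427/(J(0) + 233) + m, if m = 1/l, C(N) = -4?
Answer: 57416/30915 ≈ 1.8572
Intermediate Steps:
J(h) = -4
m = -1/135 (m = 1/(-135) = -1/135 ≈ -0.0074074)
427/(J(0) + 233) + m = 427/(-4 + 233) - 1/135 = 427/229 - 1/135 = 57416/30915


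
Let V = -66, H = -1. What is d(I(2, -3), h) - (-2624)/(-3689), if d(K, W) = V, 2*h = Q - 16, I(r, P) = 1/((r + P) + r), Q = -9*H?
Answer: -246098/3689 ≈ -66.711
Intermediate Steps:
Q = 9 (Q = -9*(-1) = 9)
I(r, P) = 1/(P + 2*r) (I(r, P) = 1/((P + r) + r) = 1/(P + 2*r))
h = -7/2 (h = (9 - 16)/2 = (1/2)*(-7) = -7/2 ≈ -3.5000)
d(K, W) = -66
d(I(2, -3), h) - (-2624)/(-3689) = -66 - (-2624)/(-3689) = -66 - (-2624)*(-1)/3689 = -66 - 1*2624/3689 = -66 - 2624/3689 = -246098/3689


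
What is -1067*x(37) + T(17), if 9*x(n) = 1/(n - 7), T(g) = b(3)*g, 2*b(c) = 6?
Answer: 12703/270 ≈ 47.048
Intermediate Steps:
b(c) = 3 (b(c) = (½)*6 = 3)
T(g) = 3*g
x(n) = 1/(9*(-7 + n)) (x(n) = 1/(9*(n - 7)) = 1/(9*(-7 + n)))
-1067*x(37) + T(17) = -1067/(9*(-7 + 37)) + 3*17 = -1067/(9*30) + 51 = -1067*1/270 + 51 = -1067/270 + 51 = 12703/270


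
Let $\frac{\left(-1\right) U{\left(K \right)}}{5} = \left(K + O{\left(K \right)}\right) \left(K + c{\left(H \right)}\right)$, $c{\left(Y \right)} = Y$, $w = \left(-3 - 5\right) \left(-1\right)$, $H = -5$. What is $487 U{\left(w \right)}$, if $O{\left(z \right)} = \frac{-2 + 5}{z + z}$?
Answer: $- \frac{956955}{16} \approx -59810.0$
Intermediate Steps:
$O{\left(z \right)} = \frac{3}{2 z}$
$w = 8$ ($w = \left(-8\right) \left(-1\right) = 8$)
$U{\left(K \right)} = - 5 \left(-5 + K\right) \left(K + \frac{3}{2 K}\right)$ ($U{\left(K \right)} = - 5 \left(K + \frac{3}{2 K}\right) \left(K - 5\right) = - 5 \left(K + \frac{3}{2 K}\right) \left(-5 + K\right) = - 5 \left(-5 + K\right) \left(K + \frac{3}{2 K}\right)$)
$487 U{\left(w \right)} = 487 \left(- \frac{15}{2} - 5 \cdot 8^{2} + 25 \cdot 8 + \frac{75}{2 \cdot 8}\right) = 487 \left(- \frac{15}{2} - 320 + 200 + \frac{75}{2} \cdot \frac{1}{8}\right) = 487 \left(- \frac{15}{2} - 320 + 200 + \frac{75}{16}\right) = 487 \left(- \frac{1965}{16}\right) = - \frac{956955}{16}$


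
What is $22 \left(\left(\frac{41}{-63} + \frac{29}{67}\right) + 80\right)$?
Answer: $\frac{7408720}{4221} \approx 1755.2$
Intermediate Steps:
$22 \left(\left(\frac{41}{-63} + \frac{29}{67}\right) + 80\right) = 22 \left(\left(41 \left(- \frac{1}{63}\right) + 29 \cdot \frac{1}{67}\right) + 80\right) = 22 \left(\left(- \frac{41}{63} + \frac{29}{67}\right) + 80\right) = 22 \left(- \frac{920}{4221} + 80\right) = 22 \cdot \frac{336760}{4221} = \frac{7408720}{4221}$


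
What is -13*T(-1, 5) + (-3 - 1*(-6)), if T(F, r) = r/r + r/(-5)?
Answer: 3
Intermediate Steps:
T(F, r) = 1 - r/5 (T(F, r) = 1 + r*(-⅕) = 1 - r/5)
-13*T(-1, 5) + (-3 - 1*(-6)) = -13*(1 - ⅕*5) + (-3 - 1*(-6)) = -13*(1 - 1) + (-3 + 6) = -13*0 + 3 = 0 + 3 = 3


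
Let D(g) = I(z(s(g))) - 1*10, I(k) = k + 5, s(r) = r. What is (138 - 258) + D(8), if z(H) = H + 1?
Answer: -116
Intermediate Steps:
z(H) = 1 + H
I(k) = 5 + k
D(g) = -4 + g (D(g) = (5 + (1 + g)) - 1*10 = (6 + g) - 10 = -4 + g)
(138 - 258) + D(8) = (138 - 258) + (-4 + 8) = -120 + 4 = -116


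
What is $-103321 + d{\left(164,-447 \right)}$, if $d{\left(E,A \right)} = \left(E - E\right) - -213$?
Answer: $-103108$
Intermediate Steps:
$d{\left(E,A \right)} = 213$ ($d{\left(E,A \right)} = 0 + 213 = 213$)
$-103321 + d{\left(164,-447 \right)} = -103321 + 213 = -103108$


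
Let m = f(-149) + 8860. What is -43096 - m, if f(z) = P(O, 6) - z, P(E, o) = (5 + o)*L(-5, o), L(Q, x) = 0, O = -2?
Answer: -52105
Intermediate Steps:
P(E, o) = 0 (P(E, o) = (5 + o)*0 = 0)
f(z) = -z (f(z) = 0 - z = -z)
m = 9009 (m = -1*(-149) + 8860 = 149 + 8860 = 9009)
-43096 - m = -43096 - 1*9009 = -43096 - 9009 = -52105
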